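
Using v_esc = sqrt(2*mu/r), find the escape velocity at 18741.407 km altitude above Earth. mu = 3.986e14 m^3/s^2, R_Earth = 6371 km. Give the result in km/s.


r = 6371.0 + 18741.407 = 25112.4070 km = 2.5112407e+07 m
v_esc = sqrt(2*mu/r) = sqrt(2*3.986e14 / 2.5112407e+07)
v_esc = 5634.2936 m/s = 5.6343 km/s

5.6343 km/s


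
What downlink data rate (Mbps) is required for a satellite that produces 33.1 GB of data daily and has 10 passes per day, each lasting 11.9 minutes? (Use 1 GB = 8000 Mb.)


total contact time = 10 * 11.9 * 60 = 7140.0000 s
data = 33.1 GB = 264800.0000 Mb
rate = 264800.0000 / 7140.0000 = 37.0868 Mbps

37.0868 Mbps


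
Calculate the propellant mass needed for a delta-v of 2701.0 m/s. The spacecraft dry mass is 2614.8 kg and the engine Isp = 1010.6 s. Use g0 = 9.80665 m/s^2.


ve = Isp * g0 = 1010.6 * 9.80665 = 9910.600490 m/s
mass ratio = exp(dv/ve) = exp(2701.0/9910.600490) = 1.31329134
m_prop = m_dry * (mr - 1) = 2614.8 * (1.31329134 - 1)
m_prop = 819.1942 kg

819.1942 kg


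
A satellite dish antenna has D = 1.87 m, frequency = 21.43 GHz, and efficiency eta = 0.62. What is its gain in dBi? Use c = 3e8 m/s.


lambda = c/f = 3e8 / 2.143e+10 = 0.01399907 m
G = eta*(pi*D/lambda)^2 = 0.62*(pi*1.87/0.01399907)^2
G = 109188.3946 (linear)
G = 10*log10(109188.3946) = 50.3818 dBi

50.3818 dBi


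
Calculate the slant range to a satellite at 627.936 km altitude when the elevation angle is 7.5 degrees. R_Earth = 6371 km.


h = 627.936 km, el = 7.5 deg
d = -R_E*sin(el) + sqrt((R_E*sin(el))^2 + 2*R_E*h + h^2)
d = -6371.0000*sin(0.1308997) + sqrt((6371.0000*0.1305262)^2 + 2*6371.0000*627.936 + 627.936^2)
d = 2182.8817 km

2182.8817 km


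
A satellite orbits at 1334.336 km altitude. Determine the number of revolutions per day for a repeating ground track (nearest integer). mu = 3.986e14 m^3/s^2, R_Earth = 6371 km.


r = 7.705336e+06 m
T = 2*pi*sqrt(r^3/mu) = 6731.2945 s = 112.1882 min
revs/day = 1440 / 112.1882 = 12.8356
Rounded: 13 revolutions per day

13 revolutions per day


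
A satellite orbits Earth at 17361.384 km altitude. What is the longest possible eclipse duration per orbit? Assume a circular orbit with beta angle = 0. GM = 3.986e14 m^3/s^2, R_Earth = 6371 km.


r = 23732.3840 km
T = 606.4179 min
Eclipse fraction = arcsin(R_E/r)/pi = arcsin(6371.0000/23732.3840)/pi
= arcsin(0.2684517)/pi = 0.08651199
Eclipse duration = 0.08651199 * 606.4179 = 52.4624 min

52.4624 minutes


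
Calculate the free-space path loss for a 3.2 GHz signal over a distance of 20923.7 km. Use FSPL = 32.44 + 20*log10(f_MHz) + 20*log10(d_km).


f = 3.2 GHz = 3200.0000 MHz
d = 20923.7 km
FSPL = 32.44 + 20*log10(3200.0000) + 20*log10(20923.7)
FSPL = 32.44 + 70.1030 + 86.4128
FSPL = 188.9558 dB

188.9558 dB


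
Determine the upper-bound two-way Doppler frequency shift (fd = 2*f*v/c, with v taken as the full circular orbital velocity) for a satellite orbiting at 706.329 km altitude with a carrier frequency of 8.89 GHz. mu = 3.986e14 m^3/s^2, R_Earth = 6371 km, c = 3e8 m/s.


r = 7.077329e+06 m
v = sqrt(mu/r) = 7504.7107 m/s (worst-case radial velocity)
f = 8.89 GHz = 8.89e+09 Hz
fd = 2*f*v/c = 2*8.89e+09*7504.7107/3.0e+08
fd = 444779.1870 Hz

444779.1870 Hz


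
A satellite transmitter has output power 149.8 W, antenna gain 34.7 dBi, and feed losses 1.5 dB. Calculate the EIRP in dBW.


Pt = 149.8 W = 21.7551 dBW
EIRP = Pt_dBW + Gt - losses = 21.7551 + 34.7 - 1.5 = 54.9551 dBW

54.9551 dBW


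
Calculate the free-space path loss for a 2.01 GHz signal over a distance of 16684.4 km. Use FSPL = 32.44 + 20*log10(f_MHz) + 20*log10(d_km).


f = 2.01 GHz = 2010.0000 MHz
d = 16684.4 km
FSPL = 32.44 + 20*log10(2010.0000) + 20*log10(16684.4)
FSPL = 32.44 + 66.0639 + 84.4462
FSPL = 182.9501 dB

182.9501 dB


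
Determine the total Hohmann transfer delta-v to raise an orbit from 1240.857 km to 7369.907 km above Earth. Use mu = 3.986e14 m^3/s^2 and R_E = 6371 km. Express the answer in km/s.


r1 = 7611.8570 km = 7.611857e+06 m
r2 = 13740.9070 km = 1.3740907e+07 m
dv1 = sqrt(mu/r1)*(sqrt(2*r2/(r1+r2)) - 1) = 973.1302 m/s
dv2 = sqrt(mu/r2)*(1 - sqrt(2*r1/(r1+r2))) = 838.2079 m/s
total dv = |dv1| + |dv2| = 973.1302 + 838.2079 = 1811.3381 m/s = 1.8113 km/s

1.8113 km/s


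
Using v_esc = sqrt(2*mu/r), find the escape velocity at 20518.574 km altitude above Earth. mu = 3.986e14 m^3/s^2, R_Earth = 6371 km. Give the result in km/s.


r = 6371.0 + 20518.574 = 26889.5740 km = 2.6889574e+07 m
v_esc = sqrt(2*mu/r) = sqrt(2*3.986e14 / 2.6889574e+07)
v_esc = 5444.9223 m/s = 5.4449 km/s

5.4449 km/s


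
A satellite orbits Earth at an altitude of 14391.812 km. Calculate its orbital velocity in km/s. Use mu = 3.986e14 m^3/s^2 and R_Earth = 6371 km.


r = R_E + alt = 6371.0 + 14391.812 = 20762.8120 km = 2.0762812e+07 m
v = sqrt(mu/r) = sqrt(3.986e14 / 2.0762812e+07) = 4381.5277 m/s = 4.3815 km/s

4.3815 km/s


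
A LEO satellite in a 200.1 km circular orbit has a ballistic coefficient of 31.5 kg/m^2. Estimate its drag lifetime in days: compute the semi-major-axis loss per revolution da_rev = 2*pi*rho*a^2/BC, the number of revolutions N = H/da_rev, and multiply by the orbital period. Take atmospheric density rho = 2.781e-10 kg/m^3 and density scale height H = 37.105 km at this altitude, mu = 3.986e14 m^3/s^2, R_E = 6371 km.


a = R_E + alt = 6571.1000 km = 6.5711e+06 m
da_rev = 2*pi*rho*a^2/BC = 2*pi*2.781e-10*(6.5711e+06)^2/31.5 = 2395.225774 m per revolution
N = H/da_rev = 37105.0000 m / 2395.225774 m = 15.4912 revolutions
P = 2*pi*sqrt(a^3/mu) = 5301.1285 s
lifetime = N*P = 15.4912 * 5301.1285 = 82121.0163 s = 0.9504747 days

0.9505 days


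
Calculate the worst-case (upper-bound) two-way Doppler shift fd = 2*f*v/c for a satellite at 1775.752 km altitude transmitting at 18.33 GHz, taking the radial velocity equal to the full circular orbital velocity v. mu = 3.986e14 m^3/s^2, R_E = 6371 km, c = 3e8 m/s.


r = 8.146752e+06 m
v = sqrt(mu/r) = 6994.8177 m/s (worst-case radial velocity)
f = 18.33 GHz = 1.833e+10 Hz
fd = 2*f*v/c = 2*1.833e+10*6994.8177/3.0e+08
fd = 854766.7208 Hz

854766.7208 Hz


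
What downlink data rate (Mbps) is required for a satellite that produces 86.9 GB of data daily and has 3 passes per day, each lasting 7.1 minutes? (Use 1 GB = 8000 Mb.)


total contact time = 3 * 7.1 * 60 = 1278.0000 s
data = 86.9 GB = 695200.0000 Mb
rate = 695200.0000 / 1278.0000 = 543.9750 Mbps

543.9750 Mbps


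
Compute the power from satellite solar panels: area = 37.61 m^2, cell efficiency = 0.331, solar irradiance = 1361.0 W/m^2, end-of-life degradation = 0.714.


P = area * eta * S * degradation
P = 37.61 * 0.331 * 1361.0 * 0.714
P = 12097.2781 W

12097.2781 W


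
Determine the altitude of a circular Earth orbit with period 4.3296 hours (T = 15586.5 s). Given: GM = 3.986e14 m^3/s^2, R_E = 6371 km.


T = 15586.5 s
r = (mu*T^2/(4*pi^2))^(1/3) = (3.986e14 * 15586.5^2 / (4*pi^2))^(1/3)
r = 1.3486262e+07 m = 13486.2619 km
alt = r - R_E = 13486.2619 - 6371 = 7115.2619 km

7115.2619 km


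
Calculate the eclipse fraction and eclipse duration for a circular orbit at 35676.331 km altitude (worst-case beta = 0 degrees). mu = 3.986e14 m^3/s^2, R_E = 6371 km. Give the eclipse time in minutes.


r = 42047.3310 km
T = 1430.1040 min
Eclipse fraction = arcsin(R_E/r)/pi = arcsin(6371.0000/42047.3310)/pi
= arcsin(0.1515197)/pi = 0.04841671
Eclipse duration = 0.04841671 * 1430.1040 = 69.2409 min

69.2409 minutes


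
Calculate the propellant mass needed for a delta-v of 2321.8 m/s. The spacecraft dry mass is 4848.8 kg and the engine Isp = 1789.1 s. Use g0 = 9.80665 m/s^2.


ve = Isp * g0 = 1789.1 * 9.80665 = 17545.077515 m/s
mass ratio = exp(dv/ve) = exp(2321.8/17545.077515) = 1.14148884
m_prop = m_dry * (mr - 1) = 4848.8 * (1.14148884 - 1)
m_prop = 686.0511 kg

686.0511 kg


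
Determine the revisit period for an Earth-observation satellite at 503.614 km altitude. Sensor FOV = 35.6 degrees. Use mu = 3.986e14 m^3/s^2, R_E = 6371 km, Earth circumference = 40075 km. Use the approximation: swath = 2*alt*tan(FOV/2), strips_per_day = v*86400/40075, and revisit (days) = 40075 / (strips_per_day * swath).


swath = 2*503.614*tan(0.3106686) = 323.3855 km
v = sqrt(mu/r) = 7614.5543 m/s = 7.6146 km/s
strips/day = v*86400/40075 = 7.6146*86400/40075 = 16.4167
coverage/day = strips * swath = 16.4167 * 323.3855 = 5308.9091 km
revisit = 40075 / 5308.9091 = 7.5486 days

7.5486 days


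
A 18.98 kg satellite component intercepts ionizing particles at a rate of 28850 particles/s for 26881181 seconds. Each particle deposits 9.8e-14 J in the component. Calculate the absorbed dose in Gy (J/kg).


Total energy deposited = rate * time * E_per
  = 28850 * 26881181 * 9.8e-14 = 0.07600116 J
Dose = E_total / mass = 0.07600116 / 18.98
Dose = 0.004004276 Gy

0.0040 Gy


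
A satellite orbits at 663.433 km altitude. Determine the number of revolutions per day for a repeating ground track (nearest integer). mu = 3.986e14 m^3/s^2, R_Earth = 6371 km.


r = 7.034433e+06 m
T = 2*pi*sqrt(r^3/mu) = 5871.5784 s = 97.8596 min
revs/day = 1440 / 97.8596 = 14.7150
Rounded: 15 revolutions per day

15 revolutions per day


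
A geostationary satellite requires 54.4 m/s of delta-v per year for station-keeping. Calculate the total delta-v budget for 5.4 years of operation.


dV = rate * years = 54.4 * 5.4
dV = 293.7600 m/s

293.7600 m/s


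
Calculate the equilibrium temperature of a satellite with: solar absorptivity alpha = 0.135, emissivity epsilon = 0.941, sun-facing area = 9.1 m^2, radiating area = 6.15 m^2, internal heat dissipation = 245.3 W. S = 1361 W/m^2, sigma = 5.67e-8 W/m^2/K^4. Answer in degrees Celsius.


Numerator = alpha*S*A_sun + Q_int = 0.135*1361*9.1 + 245.3 = 1917.2885 W
Denominator = eps*sigma*A_rad = 0.941*5.67e-8*6.15 = 3.281314e-07 W/K^4
T^4 = 5.8430509e+09 K^4
T = 276.4776 K = 3.3276 C

3.3276 degrees Celsius


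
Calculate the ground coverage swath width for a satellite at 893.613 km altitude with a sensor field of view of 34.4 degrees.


FOV = 34.4 deg = 0.6003933 rad
swath = 2 * alt * tan(FOV/2) = 2 * 893.613 * tan(0.3001966)
swath = 2 * 893.613 * 0.3095517
swath = 553.2389 km

553.2389 km


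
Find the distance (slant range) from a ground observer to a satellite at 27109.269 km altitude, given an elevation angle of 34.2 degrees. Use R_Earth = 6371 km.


h = 27109.269 km, el = 34.2 deg
d = -R_E*sin(el) + sqrt((R_E*sin(el))^2 + 2*R_E*h + h^2)
d = -6371.0000*sin(0.5969026) + sqrt((6371.0000*0.5620834)^2 + 2*6371.0000*27109.269 + 27109.269^2)
d = 29481.9759 km

29481.9759 km


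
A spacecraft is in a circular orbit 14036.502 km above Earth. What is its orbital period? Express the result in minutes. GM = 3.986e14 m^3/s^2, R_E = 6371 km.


r = 20407.5020 km = 2.0407502e+07 m
T = 2*pi*sqrt(r^3/mu) = 2*pi*sqrt(8.4990335e+21 / 3.986e14)
T = 29013.2241 s = 483.5537 min

483.5537 minutes


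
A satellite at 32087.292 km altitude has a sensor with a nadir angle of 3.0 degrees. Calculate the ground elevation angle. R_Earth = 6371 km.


r = R_E + alt = 38458.2920 km
Law of sines in the satellite / Earth-center / ground-point triangle:
  sin(nadir)/R_E = sin(90 + el)/r  =>  cos(el) = (r/R_E)*sin(nadir)
cos(el) = (38458.2920 / 6371.0000) * sin(3.0 deg) = 0.315924
el = arccos(0.315924) = 71.5834 deg
(Earth-central angle = 90 - nadir - el = 15.4166 deg)

71.5834 degrees


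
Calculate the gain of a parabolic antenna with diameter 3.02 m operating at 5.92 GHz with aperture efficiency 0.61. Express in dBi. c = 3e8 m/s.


lambda = c/f = 3e8 / 5.92e+09 = 0.05067568 m
G = eta*(pi*D/lambda)^2 = 0.61*(pi*3.02/0.05067568)^2
G = 21381.8053 (linear)
G = 10*log10(21381.8053) = 43.3004 dBi

43.3004 dBi


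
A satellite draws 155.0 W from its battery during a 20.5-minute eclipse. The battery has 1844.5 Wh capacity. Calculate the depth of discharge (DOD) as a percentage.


E_used = P * t / 60 = 155.0 * 20.5 / 60 = 52.9583 Wh
DOD = E_used / E_total * 100 = 52.9583 / 1844.5 * 100
DOD = 2.8711 %

2.8711 %


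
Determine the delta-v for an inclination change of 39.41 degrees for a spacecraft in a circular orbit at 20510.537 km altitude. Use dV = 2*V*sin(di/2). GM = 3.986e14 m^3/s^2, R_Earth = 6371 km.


r = 26881.5370 km = 2.6881537e+07 m
V = sqrt(mu/r) = 3850.7170 m/s
di = 39.41 deg = 0.6878343 rad
dV = 2*V*sin(di/2) = 2*3850.7170*sin(0.3439171)
dV = 2596.7496 m/s = 2.5967 km/s

2.5967 km/s


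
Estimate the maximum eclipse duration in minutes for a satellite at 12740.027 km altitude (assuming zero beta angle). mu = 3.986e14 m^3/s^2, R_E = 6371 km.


r = 19111.0270 km
T = 438.2138 min
Eclipse fraction = arcsin(R_E/r)/pi = arcsin(6371.0000/19111.0270)/pi
= arcsin(0.3333677)/pi = 0.1081851
Eclipse duration = 0.1081851 * 438.2138 = 47.4082 min

47.4082 minutes


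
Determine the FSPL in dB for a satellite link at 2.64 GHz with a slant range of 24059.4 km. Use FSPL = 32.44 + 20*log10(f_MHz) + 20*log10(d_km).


f = 2.64 GHz = 2640.0000 MHz
d = 24059.4 km
FSPL = 32.44 + 20*log10(2640.0000) + 20*log10(24059.4)
FSPL = 32.44 + 68.4321 + 87.6257
FSPL = 188.4978 dB

188.4978 dB


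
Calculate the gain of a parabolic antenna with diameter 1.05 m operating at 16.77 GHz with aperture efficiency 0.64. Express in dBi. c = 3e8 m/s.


lambda = c/f = 3e8 / 1.677e+10 = 0.01788909 m
G = eta*(pi*D/lambda)^2 = 0.64*(pi*1.05/0.01788909)^2
G = 21761.1545 (linear)
G = 10*log10(21761.1545) = 43.3768 dBi

43.3768 dBi


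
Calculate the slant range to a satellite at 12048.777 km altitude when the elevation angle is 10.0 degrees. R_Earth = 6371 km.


h = 12048.777 km, el = 10.0 deg
d = -R_E*sin(el) + sqrt((R_E*sin(el))^2 + 2*R_E*h + h^2)
d = -6371.0000*sin(0.1745329) + sqrt((6371.0000*0.1736482)^2 + 2*6371.0000*12048.777 + 12048.777^2)
d = 16211.9573 km

16211.9573 km


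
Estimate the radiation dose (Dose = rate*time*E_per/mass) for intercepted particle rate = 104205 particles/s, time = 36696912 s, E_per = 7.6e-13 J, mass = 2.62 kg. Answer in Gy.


Total energy deposited = rate * time * E_per
  = 104205 * 36696912 * 7.6e-13 = 2.9062 J
Dose = E_total / mass = 2.9062 / 2.62
Dose = 1.1093 Gy

1.1093 Gy


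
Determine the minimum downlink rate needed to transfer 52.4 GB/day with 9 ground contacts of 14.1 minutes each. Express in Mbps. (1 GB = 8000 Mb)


total contact time = 9 * 14.1 * 60 = 7614.0000 s
data = 52.4 GB = 419200.0000 Mb
rate = 419200.0000 / 7614.0000 = 55.0565 Mbps

55.0565 Mbps


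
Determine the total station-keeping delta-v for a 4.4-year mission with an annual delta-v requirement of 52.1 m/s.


dV = rate * years = 52.1 * 4.4
dV = 229.2400 m/s

229.2400 m/s


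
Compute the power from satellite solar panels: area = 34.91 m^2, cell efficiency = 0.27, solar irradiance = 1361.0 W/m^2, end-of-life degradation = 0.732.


P = area * eta * S * degradation
P = 34.91 * 0.27 * 1361.0 * 0.732
P = 9390.3725 W

9390.3725 W


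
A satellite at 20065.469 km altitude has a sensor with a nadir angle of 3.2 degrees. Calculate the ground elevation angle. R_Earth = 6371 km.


r = R_E + alt = 26436.4690 km
Law of sines in the satellite / Earth-center / ground-point triangle:
  sin(nadir)/R_E = sin(90 + el)/r  =>  cos(el) = (r/R_E)*sin(nadir)
cos(el) = (26436.4690 / 6371.0000) * sin(3.2 deg) = 0.2316314
el = arccos(0.2316314) = 76.6069 deg
(Earth-central angle = 90 - nadir - el = 10.1931 deg)

76.6069 degrees


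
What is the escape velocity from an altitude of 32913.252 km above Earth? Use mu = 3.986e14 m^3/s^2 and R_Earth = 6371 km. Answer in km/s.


r = 6371.0 + 32913.252 = 39284.2520 km = 3.9284252e+07 m
v_esc = sqrt(2*mu/r) = sqrt(2*3.986e14 / 3.9284252e+07)
v_esc = 4504.7885 m/s = 4.5048 km/s

4.5048 km/s


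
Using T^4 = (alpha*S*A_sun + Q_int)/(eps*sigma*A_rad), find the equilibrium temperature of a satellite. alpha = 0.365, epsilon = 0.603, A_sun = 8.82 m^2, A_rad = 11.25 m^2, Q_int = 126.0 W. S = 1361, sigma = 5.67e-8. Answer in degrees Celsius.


Numerator = alpha*S*A_sun + Q_int = 0.365*1361*8.82 + 126.0 = 4507.4673 W
Denominator = eps*sigma*A_rad = 0.603*5.67e-8*11.25 = 3.8463862e-07 W/K^4
T^4 = 1.1718707e+10 K^4
T = 329.0182 K = 55.8682 C

55.8682 degrees Celsius


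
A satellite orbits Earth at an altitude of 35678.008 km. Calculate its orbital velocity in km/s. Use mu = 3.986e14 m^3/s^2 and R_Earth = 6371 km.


r = R_E + alt = 6371.0 + 35678.008 = 42049.0080 km = 4.2049008e+07 m
v = sqrt(mu/r) = sqrt(3.986e14 / 4.2049008e+07) = 3078.8659 m/s = 3.0789 km/s

3.0789 km/s


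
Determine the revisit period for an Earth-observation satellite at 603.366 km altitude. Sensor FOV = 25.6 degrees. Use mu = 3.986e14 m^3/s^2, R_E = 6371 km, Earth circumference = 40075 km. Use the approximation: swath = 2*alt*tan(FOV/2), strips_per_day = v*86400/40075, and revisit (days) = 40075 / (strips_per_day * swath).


swath = 2*603.366*tan(0.2234021) = 274.1628 km
v = sqrt(mu/r) = 7559.9040 m/s = 7.5599 km/s
strips/day = v*86400/40075 = 7.5599*86400/40075 = 16.2988
coverage/day = strips * swath = 16.2988 * 274.1628 = 4468.5332 km
revisit = 40075 / 4468.5332 = 8.9683 days

8.9683 days


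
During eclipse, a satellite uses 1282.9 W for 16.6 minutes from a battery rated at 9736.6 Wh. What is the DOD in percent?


E_used = P * t / 60 = 1282.9 * 16.6 / 60 = 354.9357 Wh
DOD = E_used / E_total * 100 = 354.9357 / 9736.6 * 100
DOD = 3.6454 %

3.6454 %


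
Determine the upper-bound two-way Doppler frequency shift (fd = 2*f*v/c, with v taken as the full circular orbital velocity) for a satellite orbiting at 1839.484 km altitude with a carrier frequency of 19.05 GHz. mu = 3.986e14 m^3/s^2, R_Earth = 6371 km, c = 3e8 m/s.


r = 8.210484e+06 m
v = sqrt(mu/r) = 6967.6170 m/s (worst-case radial velocity)
f = 19.05 GHz = 1.905e+10 Hz
fd = 2*f*v/c = 2*1.905e+10*6967.6170/3.0e+08
fd = 884887.3540 Hz

884887.3540 Hz


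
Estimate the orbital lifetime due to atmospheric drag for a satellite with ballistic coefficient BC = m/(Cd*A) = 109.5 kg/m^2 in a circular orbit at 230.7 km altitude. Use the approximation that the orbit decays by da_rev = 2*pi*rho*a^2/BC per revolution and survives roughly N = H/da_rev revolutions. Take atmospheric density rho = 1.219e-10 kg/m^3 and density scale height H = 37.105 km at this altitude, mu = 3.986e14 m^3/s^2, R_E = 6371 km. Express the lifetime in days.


a = R_E + alt = 6601.7000 km = 6.6017e+06 m
da_rev = 2*pi*rho*a^2/BC = 2*pi*1.219e-10*(6.6017e+06)^2/109.5 = 304.846368 m per revolution
N = H/da_rev = 37105.0000 m / 304.846368 m = 121.7170 revolutions
P = 2*pi*sqrt(a^3/mu) = 5338.2007 s
lifetime = N*P = 121.7170 * 5338.2007 = 649750.0325 s = 7.5203 days

7.5203 days


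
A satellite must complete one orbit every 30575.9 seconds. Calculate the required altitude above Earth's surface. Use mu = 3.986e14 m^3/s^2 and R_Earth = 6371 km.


T = 30575.9 s
r = (mu*T^2/(4*pi^2))^(1/3) = (3.986e14 * 30575.9^2 / (4*pi^2))^(1/3)
r = 2.1133853e+07 m = 21133.8532 km
alt = r - R_E = 21133.8532 - 6371 = 14762.8532 km

14762.8532 km


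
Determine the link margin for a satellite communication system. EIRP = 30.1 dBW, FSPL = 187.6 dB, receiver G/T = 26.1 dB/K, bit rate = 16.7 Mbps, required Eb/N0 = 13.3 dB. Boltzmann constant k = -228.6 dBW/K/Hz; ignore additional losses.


C/N0 = EIRP - FSPL + G/T - k = 30.1 - 187.6 + 26.1 - (-228.6)
C/N0 = 97.2000 dB-Hz
R_b = 16.7 Mbps = 1.67e+07 bps -> 10*log10(R_b) = 72.2272 dB-Hz
Eb/N0 = C/N0 - 10*log10(R_b) = 97.2000 - 72.2272 = 24.9728 dB
Margin = Eb/N0 - Eb/N0_req = 24.9728 - 13.3 = 11.6728 dB (link closes)

11.6728 dB


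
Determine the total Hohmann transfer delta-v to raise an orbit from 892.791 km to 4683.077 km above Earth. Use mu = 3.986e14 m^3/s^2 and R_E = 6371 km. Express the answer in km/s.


r1 = 7263.7910 km = 7.263791e+06 m
r2 = 11054.0770 km = 1.1054077e+07 m
dv1 = sqrt(mu/r1)*(sqrt(2*r2/(r1+r2)) - 1) = 730.3900 m/s
dv2 = sqrt(mu/r2)*(1 - sqrt(2*r1/(r1+r2))) = 657.2277 m/s
total dv = |dv1| + |dv2| = 730.3900 + 657.2277 = 1387.6177 m/s = 1.3876 km/s

1.3876 km/s


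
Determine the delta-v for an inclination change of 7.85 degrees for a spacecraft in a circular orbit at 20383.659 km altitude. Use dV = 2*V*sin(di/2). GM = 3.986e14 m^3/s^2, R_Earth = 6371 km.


r = 26754.6590 km = 2.6754659e+07 m
V = sqrt(mu/r) = 3859.8368 m/s
di = 7.85 deg = 0.1370083 rad
dV = 2*V*sin(di/2) = 2*3859.8368*sin(0.06850417)
dV = 528.4163 m/s = 0.5284163 km/s

0.5284 km/s


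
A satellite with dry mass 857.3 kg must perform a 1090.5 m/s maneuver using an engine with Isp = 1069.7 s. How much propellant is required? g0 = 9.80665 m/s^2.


ve = Isp * g0 = 1069.7 * 9.80665 = 10490.173505 m/s
mass ratio = exp(dv/ve) = exp(1090.5/10490.173505) = 1.10954989
m_prop = m_dry * (mr - 1) = 857.3 * (1.10954989 - 1)
m_prop = 93.9171 kg

93.9171 kg


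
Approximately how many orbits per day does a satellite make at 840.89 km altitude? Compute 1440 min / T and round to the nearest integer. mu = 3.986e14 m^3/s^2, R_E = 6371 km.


r = 7.21189e+06 m
T = 2*pi*sqrt(r^3/mu) = 6095.1565 s = 101.5859 min
revs/day = 1440 / 101.5859 = 14.1752
Rounded: 14 revolutions per day

14 revolutions per day


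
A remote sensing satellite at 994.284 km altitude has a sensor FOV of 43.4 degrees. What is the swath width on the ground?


FOV = 43.4 deg = 0.7574729 rad
swath = 2 * alt * tan(FOV/2) = 2 * 994.284 * tan(0.3787364)
swath = 2 * 994.284 * 0.3979483
swath = 791.3473 km

791.3473 km


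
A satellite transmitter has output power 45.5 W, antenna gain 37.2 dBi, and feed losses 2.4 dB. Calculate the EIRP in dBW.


Pt = 45.5 W = 16.5801 dBW
EIRP = Pt_dBW + Gt - losses = 16.5801 + 37.2 - 2.4 = 51.3801 dBW

51.3801 dBW


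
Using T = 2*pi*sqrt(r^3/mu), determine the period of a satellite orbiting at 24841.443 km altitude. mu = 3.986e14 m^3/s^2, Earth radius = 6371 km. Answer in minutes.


r = 31212.4430 km = 3.1212443e+07 m
T = 2*pi*sqrt(r^3/mu) = 2*pi*sqrt(3.040768e+22 / 3.986e14)
T = 54878.5799 s = 914.6430 min

914.6430 minutes


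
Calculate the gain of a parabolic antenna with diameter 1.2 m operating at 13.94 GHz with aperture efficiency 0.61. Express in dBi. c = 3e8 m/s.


lambda = c/f = 3e8 / 1.394e+10 = 0.0215208 m
G = eta*(pi*D/lambda)^2 = 0.61*(pi*1.2/0.0215208)^2
G = 18718.6753 (linear)
G = 10*log10(18718.6753) = 42.7228 dBi

42.7228 dBi


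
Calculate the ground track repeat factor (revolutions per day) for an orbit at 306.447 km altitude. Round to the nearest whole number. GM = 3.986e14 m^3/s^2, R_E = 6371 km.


r = 6.677447e+06 m
T = 2*pi*sqrt(r^3/mu) = 5430.3384 s = 90.5056 min
revs/day = 1440 / 90.5056 = 15.9106
Rounded: 16 revolutions per day

16 revolutions per day


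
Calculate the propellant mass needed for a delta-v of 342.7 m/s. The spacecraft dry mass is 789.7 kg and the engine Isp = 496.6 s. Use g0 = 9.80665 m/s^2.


ve = Isp * g0 = 496.6 * 9.80665 = 4869.982390 m/s
mass ratio = exp(dv/ve) = exp(342.7/4869.982390) = 1.07290494
m_prop = m_dry * (mr - 1) = 789.7 * (1.07290494 - 1)
m_prop = 57.5730 kg

57.5730 kg


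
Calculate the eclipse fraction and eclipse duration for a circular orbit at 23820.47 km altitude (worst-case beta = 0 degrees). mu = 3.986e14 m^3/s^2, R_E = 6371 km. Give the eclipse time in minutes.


r = 30191.4700 km
T = 870.1344 min
Eclipse fraction = arcsin(R_E/r)/pi = arcsin(6371.0000/30191.4700)/pi
= arcsin(0.2110199)/pi = 0.06767848
Eclipse duration = 0.06767848 * 870.1344 = 58.8894 min

58.8894 minutes


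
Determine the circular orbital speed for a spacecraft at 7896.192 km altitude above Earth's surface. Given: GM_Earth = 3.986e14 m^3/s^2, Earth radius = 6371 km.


r = R_E + alt = 6371.0 + 7896.192 = 14267.1920 km = 1.4267192e+07 m
v = sqrt(mu/r) = sqrt(3.986e14 / 1.4267192e+07) = 5285.6621 m/s = 5.2857 km/s

5.2857 km/s


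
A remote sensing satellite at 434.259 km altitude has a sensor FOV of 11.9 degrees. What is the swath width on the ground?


FOV = 11.9 deg = 0.2076942 rad
swath = 2 * alt * tan(FOV/2) = 2 * 434.259 * tan(0.1038471)
swath = 2 * 434.259 * 0.104222
swath = 90.5187 km

90.5187 km


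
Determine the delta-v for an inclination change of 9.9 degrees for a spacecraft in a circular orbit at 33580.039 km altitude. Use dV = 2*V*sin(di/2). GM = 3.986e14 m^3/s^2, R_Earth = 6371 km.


r = 39951.0390 km = 3.9951039e+07 m
V = sqrt(mu/r) = 3158.6726 m/s
di = 9.9 deg = 0.1727876 rad
dV = 2*V*sin(di/2) = 2*3158.6726*sin(0.0863938)
dV = 545.1008 m/s = 0.5451008 km/s

0.5451 km/s


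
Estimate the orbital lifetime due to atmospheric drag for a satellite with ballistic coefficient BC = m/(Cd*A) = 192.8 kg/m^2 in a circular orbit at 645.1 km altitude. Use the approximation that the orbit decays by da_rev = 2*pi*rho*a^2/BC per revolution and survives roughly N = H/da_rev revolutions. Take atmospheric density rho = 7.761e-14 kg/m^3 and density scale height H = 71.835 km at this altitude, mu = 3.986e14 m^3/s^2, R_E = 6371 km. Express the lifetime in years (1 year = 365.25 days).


a = R_E + alt = 7016.1000 km = 7.0161e+06 m
da_rev = 2*pi*rho*a^2/BC = 2*pi*7.761e-14*(7.0161e+06)^2/192.8 = 0.124503644 m per revolution
N = H/da_rev = 71835.0000 m / 0.124503644 m = 576971.0640 revolutions
P = 2*pi*sqrt(a^3/mu) = 5848.6398 s
lifetime = N*P = 576971.0640 * 5848.6398 = 3.3744959e+09 s = 39056.6660 days
years = 39056.6660 / 365.25 = 106.9313 years

106.9313 years


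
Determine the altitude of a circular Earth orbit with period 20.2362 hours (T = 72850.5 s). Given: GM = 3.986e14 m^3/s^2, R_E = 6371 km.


T = 72850.5 s
r = (mu*T^2/(4*pi^2))^(1/3) = (3.986e14 * 72850.5^2 / (4*pi^2))^(1/3)
r = 3.7700538e+07 m = 37700.5377 km
alt = r - R_E = 37700.5377 - 6371 = 31329.5377 km

31329.5377 km


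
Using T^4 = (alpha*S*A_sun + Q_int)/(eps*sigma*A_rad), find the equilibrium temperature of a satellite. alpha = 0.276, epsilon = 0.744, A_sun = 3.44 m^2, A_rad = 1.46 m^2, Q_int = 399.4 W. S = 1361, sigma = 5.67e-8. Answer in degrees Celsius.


Numerator = alpha*S*A_sun + Q_int = 0.276*1361*3.44 + 399.4 = 1691.5878 W
Denominator = eps*sigma*A_rad = 0.744*5.67e-8*1.46 = 6.1589808e-08 W/K^4
T^4 = 2.7465386e+10 K^4
T = 407.0956 K = 133.9456 C

133.9456 degrees Celsius


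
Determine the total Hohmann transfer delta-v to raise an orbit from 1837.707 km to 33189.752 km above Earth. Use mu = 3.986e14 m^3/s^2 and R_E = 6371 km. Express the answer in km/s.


r1 = 8208.7070 km = 8.208707e+06 m
r2 = 39560.7520 km = 3.9560752e+07 m
dv1 = sqrt(mu/r1)*(sqrt(2*r2/(r1+r2)) - 1) = 1999.7895 m/s
dv2 = sqrt(mu/r2)*(1 - sqrt(2*r1/(r1+r2))) = 1313.3557 m/s
total dv = |dv1| + |dv2| = 1999.7895 + 1313.3557 = 3313.1452 m/s = 3.3131 km/s

3.3131 km/s


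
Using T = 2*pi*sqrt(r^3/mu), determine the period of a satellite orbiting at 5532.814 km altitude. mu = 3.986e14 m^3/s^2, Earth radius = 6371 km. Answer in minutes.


r = 11903.8140 km = 1.1903814e+07 m
T = 2*pi*sqrt(r^3/mu) = 2*pi*sqrt(1.6867798e+21 / 3.986e14)
T = 12925.2937 s = 215.4216 min

215.4216 minutes


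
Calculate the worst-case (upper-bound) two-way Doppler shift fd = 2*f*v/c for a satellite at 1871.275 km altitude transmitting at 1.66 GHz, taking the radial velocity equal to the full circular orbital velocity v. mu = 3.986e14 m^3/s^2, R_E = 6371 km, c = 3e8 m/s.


r = 8.242275e+06 m
v = sqrt(mu/r) = 6954.1667 m/s (worst-case radial velocity)
f = 1.66 GHz = 1.66e+09 Hz
fd = 2*f*v/c = 2*1.66e+09*6954.1667/3.0e+08
fd = 76959.4448 Hz

76959.4448 Hz


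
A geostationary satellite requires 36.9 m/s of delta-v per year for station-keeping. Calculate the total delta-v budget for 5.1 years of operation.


dV = rate * years = 36.9 * 5.1
dV = 188.1900 m/s

188.1900 m/s


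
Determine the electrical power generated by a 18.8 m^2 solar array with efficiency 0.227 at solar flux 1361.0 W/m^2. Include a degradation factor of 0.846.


P = area * eta * S * degradation
P = 18.8 * 0.227 * 1361.0 * 0.846
P = 4913.7402 W

4913.7402 W


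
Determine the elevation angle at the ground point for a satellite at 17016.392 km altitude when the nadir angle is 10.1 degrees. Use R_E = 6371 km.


r = R_E + alt = 23387.3920 km
Law of sines in the satellite / Earth-center / ground-point triangle:
  sin(nadir)/R_E = sin(90 + el)/r  =>  cos(el) = (r/R_E)*sin(nadir)
cos(el) = (23387.3920 / 6371.0000) * sin(10.1 deg) = 0.6437561
el = arccos(0.6437561) = 49.9275 deg
(Earth-central angle = 90 - nadir - el = 29.9725 deg)

49.9275 degrees


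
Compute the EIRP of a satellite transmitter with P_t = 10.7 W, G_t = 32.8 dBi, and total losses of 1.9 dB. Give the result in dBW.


Pt = 10.7 W = 10.2938 dBW
EIRP = Pt_dBW + Gt - losses = 10.2938 + 32.8 - 1.9 = 41.1938 dBW

41.1938 dBW


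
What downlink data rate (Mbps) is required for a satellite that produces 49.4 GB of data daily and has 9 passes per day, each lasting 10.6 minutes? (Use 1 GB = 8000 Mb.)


total contact time = 9 * 10.6 * 60 = 5724.0000 s
data = 49.4 GB = 395200.0000 Mb
rate = 395200.0000 / 5724.0000 = 69.0426 Mbps

69.0426 Mbps


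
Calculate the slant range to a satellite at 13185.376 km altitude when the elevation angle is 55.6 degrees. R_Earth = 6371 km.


h = 13185.376 km, el = 55.6 deg
d = -R_E*sin(el) + sqrt((R_E*sin(el))^2 + 2*R_E*h + h^2)
d = -6371.0000*sin(0.9704031) + sqrt((6371.0000*0.8251135)^2 + 2*6371.0000*13185.376 + 13185.376^2)
d = 13965.4840 km

13965.4840 km


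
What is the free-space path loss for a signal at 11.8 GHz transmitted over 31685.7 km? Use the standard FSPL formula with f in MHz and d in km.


f = 11.8 GHz = 11800.0000 MHz
d = 31685.7 km
FSPL = 32.44 + 20*log10(11800.0000) + 20*log10(31685.7)
FSPL = 32.44 + 81.4376 + 90.0173
FSPL = 203.8949 dB

203.8949 dB


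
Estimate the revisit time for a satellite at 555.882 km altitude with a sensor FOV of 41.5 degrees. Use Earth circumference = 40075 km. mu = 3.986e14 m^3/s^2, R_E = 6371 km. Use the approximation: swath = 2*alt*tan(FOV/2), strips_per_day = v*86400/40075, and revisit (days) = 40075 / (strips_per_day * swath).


swath = 2*555.882*tan(0.3621558) = 421.2097 km
v = sqrt(mu/r) = 7585.7714 m/s = 7.5858 km/s
strips/day = v*86400/40075 = 7.5858*86400/40075 = 16.3546
coverage/day = strips * swath = 16.3546 * 421.2097 = 6888.7168 km
revisit = 40075 / 6888.7168 = 5.8175 days

5.8175 days


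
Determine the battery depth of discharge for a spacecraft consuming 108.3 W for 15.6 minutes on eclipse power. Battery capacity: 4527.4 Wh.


E_used = P * t / 60 = 108.3 * 15.6 / 60 = 28.1580 Wh
DOD = E_used / E_total * 100 = 28.1580 / 4527.4 * 100
DOD = 0.6219464 %

0.6219 %


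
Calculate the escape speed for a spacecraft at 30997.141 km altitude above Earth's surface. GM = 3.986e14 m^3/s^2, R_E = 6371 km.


r = 6371.0 + 30997.141 = 37368.1410 km = 3.7368141e+07 m
v_esc = sqrt(2*mu/r) = sqrt(2*3.986e14 / 3.7368141e+07)
v_esc = 4618.8398 m/s = 4.6188 km/s

4.6188 km/s


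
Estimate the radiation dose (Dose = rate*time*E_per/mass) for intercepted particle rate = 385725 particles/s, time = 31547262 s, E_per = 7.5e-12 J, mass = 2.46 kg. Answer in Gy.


Total energy deposited = rate * time * E_per
  = 385725 * 31547262 * 7.5e-12 = 91.2643 J
Dose = E_total / mass = 91.2643 / 2.46
Dose = 37.0993 Gy

37.0993 Gy


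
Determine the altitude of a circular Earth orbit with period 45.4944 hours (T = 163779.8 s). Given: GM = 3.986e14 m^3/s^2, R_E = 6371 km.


T = 163779.8 s
r = (mu*T^2/(4*pi^2))^(1/3) = (3.986e14 * 163779.8^2 / (4*pi^2))^(1/3)
r = 6.4699274e+07 m = 64699.2744 km
alt = r - R_E = 64699.2744 - 6371 = 58328.2744 km

58328.2744 km


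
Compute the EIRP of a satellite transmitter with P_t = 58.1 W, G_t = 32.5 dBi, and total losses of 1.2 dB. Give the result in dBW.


Pt = 58.1 W = 17.6418 dBW
EIRP = Pt_dBW + Gt - losses = 17.6418 + 32.5 - 1.2 = 48.9418 dBW

48.9418 dBW


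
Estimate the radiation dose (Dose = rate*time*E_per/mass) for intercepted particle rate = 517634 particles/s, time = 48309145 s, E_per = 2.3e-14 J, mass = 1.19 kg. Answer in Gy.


Total energy deposited = rate * time * E_per
  = 517634 * 48309145 * 2.3e-14 = 0.5751485 J
Dose = E_total / mass = 0.5751485 / 1.19
Dose = 0.4833181 Gy

0.4833 Gy


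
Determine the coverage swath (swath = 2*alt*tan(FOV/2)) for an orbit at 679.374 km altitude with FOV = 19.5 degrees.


FOV = 19.5 deg = 0.3403392 rad
swath = 2 * alt * tan(FOV/2) = 2 * 679.374 * tan(0.1701696)
swath = 2 * 679.374 * 0.1718314
swath = 233.4756 km

233.4756 km


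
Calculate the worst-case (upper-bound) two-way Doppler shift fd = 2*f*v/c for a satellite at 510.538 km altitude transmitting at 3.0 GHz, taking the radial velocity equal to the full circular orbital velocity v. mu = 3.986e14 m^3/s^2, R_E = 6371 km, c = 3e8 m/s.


r = 6.881538e+06 m
v = sqrt(mu/r) = 7610.7226 m/s (worst-case radial velocity)
f = 3.0 GHz = 3.0e+09 Hz
fd = 2*f*v/c = 2*3.0e+09*7610.7226/3.0e+08
fd = 152214.4514 Hz

152214.4514 Hz


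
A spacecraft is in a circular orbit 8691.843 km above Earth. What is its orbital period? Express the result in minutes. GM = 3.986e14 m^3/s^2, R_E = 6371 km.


r = 15062.8430 km = 1.5062843e+07 m
T = 2*pi*sqrt(r^3/mu) = 2*pi*sqrt(3.417597e+21 / 3.986e14)
T = 18398.0437 s = 306.6341 min

306.6341 minutes


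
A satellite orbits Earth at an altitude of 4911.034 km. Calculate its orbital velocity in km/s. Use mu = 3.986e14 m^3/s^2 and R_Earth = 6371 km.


r = R_E + alt = 6371.0 + 4911.034 = 11282.0340 km = 1.1282034e+07 m
v = sqrt(mu/r) = sqrt(3.986e14 / 1.1282034e+07) = 5943.9472 m/s = 5.9439 km/s

5.9439 km/s


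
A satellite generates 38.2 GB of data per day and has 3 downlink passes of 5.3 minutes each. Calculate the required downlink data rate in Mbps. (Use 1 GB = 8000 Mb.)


total contact time = 3 * 5.3 * 60 = 954.0000 s
data = 38.2 GB = 305600.0000 Mb
rate = 305600.0000 / 954.0000 = 320.3354 Mbps

320.3354 Mbps


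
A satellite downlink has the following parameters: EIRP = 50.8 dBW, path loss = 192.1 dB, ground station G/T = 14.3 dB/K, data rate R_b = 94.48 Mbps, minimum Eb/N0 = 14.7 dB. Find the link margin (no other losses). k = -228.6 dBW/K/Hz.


C/N0 = EIRP - FSPL + G/T - k = 50.8 - 192.1 + 14.3 - (-228.6)
C/N0 = 101.6000 dB-Hz
R_b = 94.48 Mbps = 9.448e+07 bps -> 10*log10(R_b) = 79.7534 dB-Hz
Eb/N0 = C/N0 - 10*log10(R_b) = 101.6000 - 79.7534 = 21.8466 dB
Margin = Eb/N0 - Eb/N0_req = 21.8466 - 14.7 = 7.1466 dB (link closes)

7.1466 dB


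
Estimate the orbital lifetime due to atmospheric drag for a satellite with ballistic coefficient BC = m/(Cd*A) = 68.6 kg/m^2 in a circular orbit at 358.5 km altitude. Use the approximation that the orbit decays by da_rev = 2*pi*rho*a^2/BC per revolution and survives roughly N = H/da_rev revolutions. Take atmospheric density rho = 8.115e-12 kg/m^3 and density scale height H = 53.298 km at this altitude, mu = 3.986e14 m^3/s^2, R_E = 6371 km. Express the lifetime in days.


a = R_E + alt = 6729.5000 km = 6.7295e+06 m
da_rev = 2*pi*rho*a^2/BC = 2*pi*8.115e-12*(6.7295e+06)^2/68.6 = 33.659671 m per revolution
N = H/da_rev = 53298.0000 m / 33.659671 m = 1583.4379 revolutions
P = 2*pi*sqrt(a^3/mu) = 5493.9590 s
lifetime = N*P = 1583.4379 * 5493.9590 = 8.6993431e+06 s = 100.6868 days

100.6868 days


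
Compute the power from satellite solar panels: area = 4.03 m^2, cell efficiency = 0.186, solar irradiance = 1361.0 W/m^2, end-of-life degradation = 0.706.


P = area * eta * S * degradation
P = 4.03 * 0.186 * 1361.0 * 0.706
P = 720.2459 W

720.2459 W


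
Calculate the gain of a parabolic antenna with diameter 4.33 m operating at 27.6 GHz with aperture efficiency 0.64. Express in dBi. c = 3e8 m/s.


lambda = c/f = 3e8 / 2.76e+10 = 0.01086957 m
G = eta*(pi*D/lambda)^2 = 0.64*(pi*4.33/0.01086957)^2
G = 1.0023772e+06 (linear)
G = 10*log10(1.0023772e+06) = 60.0103 dBi

60.0103 dBi


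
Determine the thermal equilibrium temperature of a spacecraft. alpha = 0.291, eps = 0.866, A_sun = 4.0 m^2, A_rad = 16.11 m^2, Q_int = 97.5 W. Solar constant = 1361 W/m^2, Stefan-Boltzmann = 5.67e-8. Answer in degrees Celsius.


Numerator = alpha*S*A_sun + Q_int = 0.291*1361*4.0 + 97.5 = 1681.7040 W
Denominator = eps*sigma*A_rad = 0.866*5.67e-8*16.11 = 7.9103644e-07 W/K^4
T^4 = 2.1259501e+09 K^4
T = 214.7278 K = -58.4222 C

-58.4222 degrees Celsius


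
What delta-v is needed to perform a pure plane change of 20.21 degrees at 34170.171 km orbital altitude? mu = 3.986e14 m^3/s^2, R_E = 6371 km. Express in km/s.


r = 40541.1710 km = 4.0541171e+07 m
V = sqrt(mu/r) = 3135.5989 m/s
di = 20.21 deg = 0.352731 rad
dV = 2*V*sin(di/2) = 2*3135.5989*sin(0.1763655)
dV = 1100.2982 m/s = 1.1003 km/s

1.1003 km/s


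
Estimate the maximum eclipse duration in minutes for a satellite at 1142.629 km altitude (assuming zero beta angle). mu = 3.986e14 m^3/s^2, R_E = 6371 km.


r = 7513.6290 km
T = 108.0276 min
Eclipse fraction = arcsin(R_E/r)/pi = arcsin(6371.0000/7513.6290)/pi
= arcsin(0.8479258)/pi = 0.3221488
Eclipse duration = 0.3221488 * 108.0276 = 34.8009 min

34.8009 minutes


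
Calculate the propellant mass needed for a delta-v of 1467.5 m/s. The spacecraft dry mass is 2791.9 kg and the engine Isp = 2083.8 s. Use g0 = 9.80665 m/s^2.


ve = Isp * g0 = 2083.8 * 9.80665 = 20435.097270 m/s
mass ratio = exp(dv/ve) = exp(1467.5/20435.097270) = 1.07445411
m_prop = m_dry * (mr - 1) = 2791.9 * (1.07445411 - 1)
m_prop = 207.8684 kg

207.8684 kg


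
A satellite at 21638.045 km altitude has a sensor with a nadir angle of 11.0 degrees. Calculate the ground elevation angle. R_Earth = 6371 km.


r = R_E + alt = 28009.0450 km
Law of sines in the satellite / Earth-center / ground-point triangle:
  sin(nadir)/R_E = sin(90 + el)/r  =>  cos(el) = (r/R_E)*sin(nadir)
cos(el) = (28009.0450 / 6371.0000) * sin(11.0 deg) = 0.8388601
el = arccos(0.8388601) = 32.9801 deg
(Earth-central angle = 90 - nadir - el = 46.0199 deg)

32.9801 degrees


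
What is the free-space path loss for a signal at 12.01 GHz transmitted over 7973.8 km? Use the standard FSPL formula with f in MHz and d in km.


f = 12.01 GHz = 12010.0000 MHz
d = 7973.8 km
FSPL = 32.44 + 20*log10(12010.0000) + 20*log10(7973.8)
FSPL = 32.44 + 81.5909 + 78.0333
FSPL = 192.0642 dB

192.0642 dB


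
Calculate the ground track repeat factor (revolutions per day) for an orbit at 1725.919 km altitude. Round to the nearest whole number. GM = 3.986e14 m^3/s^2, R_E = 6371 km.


r = 8.096919e+06 m
T = 2*pi*sqrt(r^3/mu) = 7250.8833 s = 120.8481 min
revs/day = 1440 / 120.8481 = 11.9158
Rounded: 12 revolutions per day

12 revolutions per day


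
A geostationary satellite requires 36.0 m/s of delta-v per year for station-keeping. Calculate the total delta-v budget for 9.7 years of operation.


dV = rate * years = 36.0 * 9.7
dV = 349.2000 m/s

349.2000 m/s


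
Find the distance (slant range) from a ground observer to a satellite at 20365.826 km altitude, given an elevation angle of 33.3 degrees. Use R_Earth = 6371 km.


h = 20365.826 km, el = 33.3 deg
d = -R_E*sin(el) + sqrt((R_E*sin(el))^2 + 2*R_E*h + h^2)
d = -6371.0000*sin(0.5811946) + sqrt((6371.0000*0.5490228)^2 + 2*6371.0000*20365.826 + 20365.826^2)
d = 22703.3779 km

22703.3779 km


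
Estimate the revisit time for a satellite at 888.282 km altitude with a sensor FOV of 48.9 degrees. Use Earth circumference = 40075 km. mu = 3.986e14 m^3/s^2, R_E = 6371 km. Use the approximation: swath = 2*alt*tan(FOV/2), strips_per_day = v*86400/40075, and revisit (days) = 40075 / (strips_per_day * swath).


swath = 2*888.282*tan(0.426733) = 807.7553 km
v = sqrt(mu/r) = 7410.0615 m/s = 7.4101 km/s
strips/day = v*86400/40075 = 7.4101*86400/40075 = 15.9758
coverage/day = strips * swath = 15.9758 * 807.7553 = 12904.5192 km
revisit = 40075 / 12904.5192 = 3.1055 days

3.1055 days


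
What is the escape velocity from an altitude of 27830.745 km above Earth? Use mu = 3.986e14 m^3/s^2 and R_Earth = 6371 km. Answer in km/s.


r = 6371.0 + 27830.745 = 34201.7450 km = 3.4201745e+07 m
v_esc = sqrt(2*mu/r) = sqrt(2*3.986e14 / 3.4201745e+07)
v_esc = 4827.9139 m/s = 4.8279 km/s

4.8279 km/s
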